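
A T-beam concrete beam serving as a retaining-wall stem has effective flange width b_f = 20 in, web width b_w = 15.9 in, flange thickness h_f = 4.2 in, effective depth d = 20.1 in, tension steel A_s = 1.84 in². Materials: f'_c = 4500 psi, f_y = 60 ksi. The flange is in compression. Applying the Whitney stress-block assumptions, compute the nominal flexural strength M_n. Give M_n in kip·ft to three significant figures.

M_n ≈ 178 kip·ft

Tension: T = A_s f_y = 1.84 × 60 = 110.4 kips.
Try a within the flange: a = T/(0.85 f'_c b_f) = 110.4/(0.85 × 4.5 × 20) = 1.443 in.
Since a = 1.443 ≤ h_f = 4.2 in, the stress block lies entirely in the flange; analyse as a rectangular beam of width b_f.
M_n = T(d − a/2) = 110.4 × (20.1 − 0.7215) = 2139.4 kip·in.
M_n = 2139.4/12 = 178.28 kip·ft.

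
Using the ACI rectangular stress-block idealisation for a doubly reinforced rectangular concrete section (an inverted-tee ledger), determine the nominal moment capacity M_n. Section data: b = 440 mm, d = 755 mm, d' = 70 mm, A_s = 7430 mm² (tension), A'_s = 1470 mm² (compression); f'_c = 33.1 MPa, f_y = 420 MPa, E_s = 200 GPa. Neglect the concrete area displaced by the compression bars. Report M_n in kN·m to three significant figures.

M_n ≈ 2060 kN·m

Assume both tension and compression steel yield.
Net tension couple steel: A_s − A'_s = 5960 mm².
a = (A_s − A'_s) f_y / (0.85 f'_c b) = 2503200/(0.85 × 33.1 × 440) = 202.21 mm.
c = a/β₁ = 202.21/0.814 = 248.42 mm; ε'_s = 0.003(c − d')/c = 0.0022 ≥ f_y/E_s = 0.0021, so compression steel does yield.
M_n = (A_s − A'_s) f_y (d − a/2) + A'_s f_y (d − d') = [2503200 × (755 − 101.105) + 617400 × (755 − 70)] × 10⁻⁶ = 1636.83 + 422.92 = 2059.75 kN·m.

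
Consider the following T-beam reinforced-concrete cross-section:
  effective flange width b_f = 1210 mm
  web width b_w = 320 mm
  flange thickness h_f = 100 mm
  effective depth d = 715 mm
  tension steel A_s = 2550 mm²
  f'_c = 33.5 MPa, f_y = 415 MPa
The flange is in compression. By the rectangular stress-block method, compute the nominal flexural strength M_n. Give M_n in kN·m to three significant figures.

M_n ≈ 740 kN·m

Tension: T = A_s f_y = 2550 × 415 = 1058250 N.
Try a within the flange: a = T/(0.85 f'_c b_f) = 1058250/(0.85 × 33.5 × 1210) = 30.71 mm.
Since a = 30.71 ≤ h_f = 100 mm, the stress block lies entirely in the flange; analyse as a rectangular beam of width b_f.
M_n = T(d − a/2) = 1058250 × (715 − 15.355) = 740.40 × 10⁶ N·mm.
M_n = 740.40 kN·m.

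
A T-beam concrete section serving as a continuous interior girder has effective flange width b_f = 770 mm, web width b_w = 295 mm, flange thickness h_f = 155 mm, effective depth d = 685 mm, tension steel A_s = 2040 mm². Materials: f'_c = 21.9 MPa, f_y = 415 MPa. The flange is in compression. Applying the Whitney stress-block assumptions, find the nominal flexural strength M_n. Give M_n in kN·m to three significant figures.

Tension: T = A_s f_y = 2040 × 415 = 846600 N.
Try a within the flange: a = T/(0.85 f'_c b_f) = 846600/(0.85 × 21.9 × 770) = 59.06 mm.
Since a = 59.06 ≤ h_f = 155 mm, the stress block lies entirely in the flange; analyse as a rectangular beam of width b_f.
M_n = T(d − a/2) = 846600 × (685 − 29.53) = 554.92 × 10⁶ N·mm.
M_n = 554.92 kN·m.

M_n ≈ 555 kN·m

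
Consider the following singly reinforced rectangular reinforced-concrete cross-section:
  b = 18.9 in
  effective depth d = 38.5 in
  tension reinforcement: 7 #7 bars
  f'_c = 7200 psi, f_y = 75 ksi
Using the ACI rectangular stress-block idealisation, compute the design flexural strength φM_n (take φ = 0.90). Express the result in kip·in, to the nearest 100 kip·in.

A_s = 7 × 0.6 = 4.2 in².
T = A_s f_y = 4.2 × 75 = 315 kips.
a = T/(0.85 f'_c b) = 315/(0.85 × 7.2 × 18.9) = 2.723 in.
M_n = T(d − a/2) = 315 × (38.5 − 1.3615) = 11698.6 kip·in.
φM_n = 0.90 × 11698.6 = 10528.7 kip·in.

φM_n ≈ 10500 kip·in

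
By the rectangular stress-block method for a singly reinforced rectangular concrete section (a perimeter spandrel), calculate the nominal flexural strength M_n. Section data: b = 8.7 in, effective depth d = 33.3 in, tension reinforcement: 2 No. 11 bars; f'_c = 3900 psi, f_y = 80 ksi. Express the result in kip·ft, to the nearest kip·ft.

A_s = 2 × 1.56 = 3.12 in².
T = A_s f_y = 3.12 × 80 = 249.6 kips.
a = T/(0.85 f'_c b) = 249.6/(0.85 × 3.9 × 8.7) = 8.654 in.
M_n = T(d − a/2) = 249.6 × (33.3 − 4.327) = 7231.7 kip·in = 7231.7/12 = 602.64 kip·ft.

M_n ≈ 603 kip·ft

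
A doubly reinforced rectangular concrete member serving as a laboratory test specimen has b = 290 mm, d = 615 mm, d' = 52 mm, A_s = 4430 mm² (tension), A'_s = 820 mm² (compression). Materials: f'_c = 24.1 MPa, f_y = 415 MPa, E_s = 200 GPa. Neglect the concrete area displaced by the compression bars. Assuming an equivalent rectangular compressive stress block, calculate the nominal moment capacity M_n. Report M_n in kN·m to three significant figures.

M_n ≈ 924 kN·m

Assume both tension and compression steel yield.
Net tension couple steel: A_s − A'_s = 3610 mm².
a = (A_s − A'_s) f_y / (0.85 f'_c b) = 1498150/(0.85 × 24.1 × 290) = 252.19 mm.
c = a/β₁ = 252.19/0.85 = 296.69 mm; ε'_s = 0.003(c − d')/c = 0.0025 ≥ f_y/E_s = 0.0021, so compression steel does yield.
M_n = (A_s − A'_s) f_y (d − a/2) + A'_s f_y (d − d') = [1498150 × (615 − 126.095) + 340300 × (615 − 52)] × 10⁻⁶ = 732.45 + 191.59 = 924.04 kN·m.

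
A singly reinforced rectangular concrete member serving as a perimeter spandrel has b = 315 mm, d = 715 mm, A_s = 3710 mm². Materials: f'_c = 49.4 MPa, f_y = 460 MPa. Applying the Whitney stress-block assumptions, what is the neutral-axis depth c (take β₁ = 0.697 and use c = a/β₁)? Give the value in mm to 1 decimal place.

c ≈ 185.1 mm

T = A_s f_y = 3710 × 460 = 1706600 N = 1706.6 kN.
Setting C = 0.85 f'_c a b equal to T: a = 1706600/(0.85 × 49.4 × 315) = 129.025 mm.
With β₁ = 0.697, c = a/β₁ = 129.025/0.697 = 185.1 mm.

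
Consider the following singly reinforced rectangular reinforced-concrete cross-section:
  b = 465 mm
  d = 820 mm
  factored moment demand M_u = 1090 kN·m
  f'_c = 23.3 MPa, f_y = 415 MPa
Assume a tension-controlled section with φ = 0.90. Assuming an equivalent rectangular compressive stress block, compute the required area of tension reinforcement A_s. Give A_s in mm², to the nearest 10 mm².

A_s ≈ 4000 mm²

M_n = M_u/φ = 1090/0.90 = 1211.11 kN·m.
With M_n = 0.85 f'_c a b (d − a/2), solve the quadratic for a:
a = d − √(d² − 2M_n/(0.85 f'_c b)) = 820 − √(820² − 2 × 1211.11×10⁶/(0.85 × 23.3 × 465)) = 180.17 mm.
A_s = 0.85 f'_c a b / f_y = 0.85 × 23.3 × 180.17 × 465 / 415 = 3998.2 mm².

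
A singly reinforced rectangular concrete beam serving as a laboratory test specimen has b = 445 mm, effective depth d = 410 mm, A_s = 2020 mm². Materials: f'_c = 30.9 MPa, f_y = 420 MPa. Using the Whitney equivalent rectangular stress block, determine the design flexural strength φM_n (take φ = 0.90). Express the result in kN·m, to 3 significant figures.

φM_n ≈ 285 kN·m

T = A_s f_y = 2020 × 420 = 848400 N = 848.4 kN.
From C = T: a = T/(0.85 f'_c b) = 848400/(0.85 × 30.9 × 445) = 72.59 mm.
M_n = T(d − a/2) = 848.4 kN × (410 − 36.295) mm = 317.05 kN·m.
φM_n = 0.90 × 317.05 = 285.35 kN·m.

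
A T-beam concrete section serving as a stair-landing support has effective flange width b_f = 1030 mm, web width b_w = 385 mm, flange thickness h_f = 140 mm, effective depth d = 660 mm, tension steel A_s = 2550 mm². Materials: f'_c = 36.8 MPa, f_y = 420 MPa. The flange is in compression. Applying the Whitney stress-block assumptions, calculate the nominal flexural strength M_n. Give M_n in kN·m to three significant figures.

Tension: T = A_s f_y = 2550 × 420 = 1071000 N.
Try a within the flange: a = T/(0.85 f'_c b_f) = 1071000/(0.85 × 36.8 × 1030) = 33.24 mm.
Since a = 33.24 ≤ h_f = 140 mm, the stress block lies entirely in the flange; analyse as a rectangular beam of width b_f.
M_n = T(d − a/2) = 1071000 × (660 − 16.62) = 689.06 × 10⁶ N·mm.
M_n = 689.06 kN·m.

M_n ≈ 689 kN·m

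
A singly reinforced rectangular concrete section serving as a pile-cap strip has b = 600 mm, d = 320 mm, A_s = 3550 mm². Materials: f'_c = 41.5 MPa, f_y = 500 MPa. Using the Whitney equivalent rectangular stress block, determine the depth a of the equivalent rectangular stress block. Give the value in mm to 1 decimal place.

T = A_s f_y = 3550 × 500 = 1775000 N = 1775 kN.
Setting C = 0.85 f'_c a b equal to T: a = 1775000/(0.85 × 41.5 × 600) = 83.9 mm.

a ≈ 83.9 mm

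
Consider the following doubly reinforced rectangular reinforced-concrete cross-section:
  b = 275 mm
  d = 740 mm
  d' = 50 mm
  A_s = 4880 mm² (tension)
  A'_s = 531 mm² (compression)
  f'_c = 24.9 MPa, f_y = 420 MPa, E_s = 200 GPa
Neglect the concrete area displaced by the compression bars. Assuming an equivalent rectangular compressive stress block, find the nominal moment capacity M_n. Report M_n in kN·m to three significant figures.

Assume both tension and compression steel yield.
Net tension couple steel: A_s − A'_s = 4349 mm².
a = (A_s − A'_s) f_y / (0.85 f'_c b) = 1826580/(0.85 × 24.9 × 275) = 313.83 mm.
c = a/β₁ = 313.83/0.85 = 369.21 mm; ε'_s = 0.003(c − d')/c = 0.0026 ≥ f_y/E_s = 0.0021, so compression steel does yield.
M_n = (A_s − A'_s) f_y (d − a/2) + A'_s f_y (d − d') = [1826580 × (740 − 156.915) + 223020 × (740 − 50)] × 10⁻⁶ = 1065.05 + 153.88 = 1218.93 kN·m.

M_n ≈ 1220 kN·m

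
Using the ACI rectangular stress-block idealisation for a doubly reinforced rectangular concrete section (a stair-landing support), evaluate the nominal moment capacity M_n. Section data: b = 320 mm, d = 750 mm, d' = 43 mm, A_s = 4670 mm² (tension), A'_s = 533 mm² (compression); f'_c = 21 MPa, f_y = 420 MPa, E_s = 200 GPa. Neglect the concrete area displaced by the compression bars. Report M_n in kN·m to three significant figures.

M_n ≈ 1200 kN·m

Assume both tension and compression steel yield.
Net tension couple steel: A_s − A'_s = 4137 mm².
a = (A_s − A'_s) f_y / (0.85 f'_c b) = 1737540/(0.85 × 21 × 320) = 304.19 mm.
c = a/β₁ = 304.19/0.85 = 357.87 mm; ε'_s = 0.003(c − d')/c = 0.0026 ≥ f_y/E_s = 0.0021, so compression steel does yield.
M_n = (A_s − A'_s) f_y (d − a/2) + A'_s f_y (d − d') = [1737540 × (750 − 152.095) + 223860 × (750 − 43)] × 10⁻⁶ = 1038.88 + 158.27 = 1197.15 kN·m.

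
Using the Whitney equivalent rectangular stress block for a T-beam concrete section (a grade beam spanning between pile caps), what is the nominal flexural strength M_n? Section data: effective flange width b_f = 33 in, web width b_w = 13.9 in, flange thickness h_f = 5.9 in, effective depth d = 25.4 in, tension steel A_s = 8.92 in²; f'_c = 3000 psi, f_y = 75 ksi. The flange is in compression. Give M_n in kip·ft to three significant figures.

M_n ≈ 1170 kip·ft

Tension: T = A_s f_y = 8.92 × 75 = 669 kips.
Try a within the flange: a = T/(0.85 f'_c b_f) = 669/(0.85 × 3 × 33) = 7.950 in.
a = 7.950 > h_f = 5.9 in: the block extends into the web. Split into flange-overhang and web parts.
C_f = 0.85 f'_c (b_f − b_w) h_f = 0.85 × 3 × (33 − 13.9) × 5.9 = 287.4 kips.
Remaining web compression depth: a_w = (T − C_f)/(0.85 f'_c b_w) = (669 − 287.4)/(0.85 × 3 × 13.9) = 10.766 in.
M_n = C_f(d − h_f/2) + (T − C_f)(d − a_w/2) = 287.4 × (25.4 − 2.95) + 381.6 × (25.4 − 5.383) = 6452.1 + 7638.5 = 14090.6 kip·in.
M_n = 14090.6/12 = 1174.22 kip·ft.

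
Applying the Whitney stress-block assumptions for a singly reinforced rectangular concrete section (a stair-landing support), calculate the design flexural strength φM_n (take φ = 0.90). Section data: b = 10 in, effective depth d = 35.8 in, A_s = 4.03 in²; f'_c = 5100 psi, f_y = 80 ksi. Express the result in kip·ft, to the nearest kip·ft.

φM_n ≈ 776 kip·ft

T = A_s f_y = 4.03 × 80 = 322.4 kips.
a = T/(0.85 f'_c b) = 322.4/(0.85 × 5.1 × 10) = 7.437 in.
M_n = T(d − a/2) = 322.4 × (35.8 − 3.7185) = 10343.1 kip·in = 10343.1/12 = 861.93 kip·ft.
φM_n = 0.90 × 861.93 = 775.74 kip·ft.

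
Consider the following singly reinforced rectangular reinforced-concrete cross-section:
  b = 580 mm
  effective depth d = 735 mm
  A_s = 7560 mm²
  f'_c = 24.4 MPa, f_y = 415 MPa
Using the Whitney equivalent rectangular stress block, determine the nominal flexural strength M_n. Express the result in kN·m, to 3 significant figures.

M_n ≈ 1900 kN·m

T = A_s f_y = 7560 × 415 = 3137400 N = 3137.4 kN.
From C = T: a = T/(0.85 f'_c b) = 3137400/(0.85 × 24.4 × 580) = 260.82 mm.
M_n = T(d − a/2) = 3137.4 kN × (735 − 130.41) mm = 1896.84 kN·m.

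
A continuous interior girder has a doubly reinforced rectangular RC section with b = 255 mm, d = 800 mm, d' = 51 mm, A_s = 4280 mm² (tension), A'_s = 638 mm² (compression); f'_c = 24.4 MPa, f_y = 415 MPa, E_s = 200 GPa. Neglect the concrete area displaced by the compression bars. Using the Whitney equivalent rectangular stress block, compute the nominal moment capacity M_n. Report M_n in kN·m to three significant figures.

Assume both tension and compression steel yield.
Net tension couple steel: A_s − A'_s = 3642 mm².
a = (A_s − A'_s) f_y / (0.85 f'_c b) = 1511430/(0.85 × 24.4 × 255) = 285.78 mm.
c = a/β₁ = 285.78/0.85 = 336.21 mm; ε'_s = 0.003(c − d')/c = 0.0025 ≥ f_y/E_s = 0.0021, so compression steel does yield.
M_n = (A_s − A'_s) f_y (d − a/2) + A'_s f_y (d − d') = [1511430 × (800 − 142.89) + 264770 × (800 − 51)] × 10⁻⁶ = 993.18 + 198.31 = 1191.49 kN·m.

M_n ≈ 1190 kN·m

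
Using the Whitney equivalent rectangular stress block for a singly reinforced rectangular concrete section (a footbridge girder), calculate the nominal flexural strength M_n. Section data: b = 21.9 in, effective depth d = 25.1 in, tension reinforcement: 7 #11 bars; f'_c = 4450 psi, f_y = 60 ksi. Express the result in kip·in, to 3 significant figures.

A_s = 7 × 1.56 = 10.92 in².
T = A_s f_y = 10.92 × 60 = 655.2 kips.
a = T/(0.85 f'_c b) = 655.2/(0.85 × 4.45 × 21.9) = 7.910 in.
M_n = T(d − a/2) = 655.2 × (25.1 − 3.955) = 13854.2 kip·in.

M_n ≈ 13900 kip·in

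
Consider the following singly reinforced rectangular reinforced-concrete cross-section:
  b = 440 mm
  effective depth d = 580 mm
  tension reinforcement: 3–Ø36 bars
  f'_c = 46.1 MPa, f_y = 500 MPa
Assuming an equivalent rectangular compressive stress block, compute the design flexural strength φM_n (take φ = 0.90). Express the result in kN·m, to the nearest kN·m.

φM_n ≈ 736 kN·m

A_s = 3 × 1018 = 3054 mm².
T = A_s f_y = 3054 × 500 = 1527000 N = 1527 kN.
From C = T: a = T/(0.85 f'_c b) = 1527000/(0.85 × 46.1 × 440) = 88.57 mm.
M_n = T(d − a/2) = 1527 kN × (580 − 44.285) mm = 818.04 kN·m.
φM_n = 0.90 × 818.04 = 736.24 kN·m.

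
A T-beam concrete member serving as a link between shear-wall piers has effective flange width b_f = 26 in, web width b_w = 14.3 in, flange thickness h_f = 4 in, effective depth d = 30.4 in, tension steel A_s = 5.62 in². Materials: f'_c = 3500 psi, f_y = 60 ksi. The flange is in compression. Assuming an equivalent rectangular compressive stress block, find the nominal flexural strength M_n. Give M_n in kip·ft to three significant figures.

M_n ≈ 793 kip·ft

Tension: T = A_s f_y = 5.62 × 60 = 337.2 kips.
Try a within the flange: a = T/(0.85 f'_c b_f) = 337.2/(0.85 × 3.5 × 26) = 4.359 in.
a = 4.359 > h_f = 4 in: the block extends into the web. Split into flange-overhang and web parts.
C_f = 0.85 f'_c (b_f − b_w) h_f = 0.85 × 3.5 × (26 − 14.3) × 4 = 139.2 kips.
Remaining web compression depth: a_w = (T − C_f)/(0.85 f'_c b_w) = (337.2 − 139.2)/(0.85 × 3.5 × 14.3) = 4.654 in.
M_n = C_f(d − h_f/2) + (T − C_f)(d − a_w/2) = 139.2 × (30.4 − 2) + 198 × (30.4 − 2.327) = 3953.3 + 5558.5 = 9511.8 kip·in.
M_n = 9511.8/12 = 792.65 kip·ft.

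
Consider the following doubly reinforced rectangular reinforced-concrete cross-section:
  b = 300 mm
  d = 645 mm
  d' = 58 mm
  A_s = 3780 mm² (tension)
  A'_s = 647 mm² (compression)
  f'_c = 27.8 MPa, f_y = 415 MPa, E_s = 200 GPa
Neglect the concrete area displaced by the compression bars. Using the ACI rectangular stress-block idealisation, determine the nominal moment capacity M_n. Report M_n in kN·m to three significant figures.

Assume both tension and compression steel yield.
Net tension couple steel: A_s − A'_s = 3133 mm².
a = (A_s − A'_s) f_y / (0.85 f'_c b) = 1300195/(0.85 × 27.8 × 300) = 183.41 mm.
c = a/β₁ = 183.41/0.85 = 215.78 mm; ε'_s = 0.003(c − d')/c = 0.0022 ≥ f_y/E_s = 0.0021, so compression steel does yield.
M_n = (A_s − A'_s) f_y (d − a/2) + A'_s f_y (d − d') = [1300195 × (645 − 91.705) + 268505 × (645 − 58)] × 10⁻⁶ = 719.39 + 157.61 = 877.00 kN·m.

M_n ≈ 877 kN·m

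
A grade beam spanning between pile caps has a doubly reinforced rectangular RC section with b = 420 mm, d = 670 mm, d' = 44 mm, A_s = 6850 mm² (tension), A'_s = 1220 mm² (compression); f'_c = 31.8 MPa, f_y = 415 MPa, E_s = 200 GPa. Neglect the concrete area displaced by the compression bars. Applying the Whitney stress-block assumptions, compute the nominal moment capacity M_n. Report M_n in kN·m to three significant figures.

M_n ≈ 1640 kN·m

Assume both tension and compression steel yield.
Net tension couple steel: A_s − A'_s = 5630 mm².
a = (A_s − A'_s) f_y / (0.85 f'_c b) = 2336450/(0.85 × 31.8 × 420) = 205.81 mm.
c = a/β₁ = 205.81/0.823 = 250.07 mm; ε'_s = 0.003(c − d')/c = 0.0025 ≥ f_y/E_s = 0.0021, so compression steel does yield.
M_n = (A_s − A'_s) f_y (d − a/2) + A'_s f_y (d − d') = [2336450 × (670 − 102.905) + 506300 × (670 − 44)] × 10⁻⁶ = 1324.99 + 316.94 = 1641.93 kN·m.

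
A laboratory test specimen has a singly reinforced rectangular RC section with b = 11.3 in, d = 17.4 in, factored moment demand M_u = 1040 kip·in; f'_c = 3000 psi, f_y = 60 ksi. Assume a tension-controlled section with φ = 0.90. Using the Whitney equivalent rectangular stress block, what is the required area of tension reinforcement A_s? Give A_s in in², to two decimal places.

M_n = M_u/φ = 1040/0.90 = 1155.56 kip·in.
From M_n = 0.85 f'_c a b (d − a/2):
a = d − √(d² − 2M_n/(0.85 f'_c b)) = 17.4 − √(17.4² − 2 × 1155.56/(0.85 × 3 × 11.3)) = 2.482 in.
A_s = 0.85 f'_c a b / f_y = 0.85 × 3 × 2.482 × 11.3 / 60 = 1.192 in².

A_s ≈ 1.19 in²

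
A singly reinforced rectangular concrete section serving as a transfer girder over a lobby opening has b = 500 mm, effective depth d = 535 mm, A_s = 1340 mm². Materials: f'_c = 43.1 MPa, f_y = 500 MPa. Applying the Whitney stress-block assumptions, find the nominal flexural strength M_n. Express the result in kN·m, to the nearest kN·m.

M_n ≈ 346 kN·m

T = A_s f_y = 1340 × 500 = 670000 N = 670 kN.
From C = T: a = T/(0.85 f'_c b) = 670000/(0.85 × 43.1 × 500) = 36.58 mm.
M_n = T(d − a/2) = 670 kN × (535 − 18.29) mm = 346.20 kN·m.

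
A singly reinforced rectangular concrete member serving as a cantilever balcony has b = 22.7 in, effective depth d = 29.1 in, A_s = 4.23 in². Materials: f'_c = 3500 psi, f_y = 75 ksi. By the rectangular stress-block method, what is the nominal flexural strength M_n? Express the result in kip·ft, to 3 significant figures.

M_n ≈ 707 kip·ft

T = A_s f_y = 4.23 × 75 = 317.25 kips.
a = T/(0.85 f'_c b) = 317.25/(0.85 × 3.5 × 22.7) = 4.698 in.
M_n = T(d − a/2) = 317.25 × (29.1 − 2.349) = 8486.8 kip·in = 8486.8/12 = 707.23 kip·ft.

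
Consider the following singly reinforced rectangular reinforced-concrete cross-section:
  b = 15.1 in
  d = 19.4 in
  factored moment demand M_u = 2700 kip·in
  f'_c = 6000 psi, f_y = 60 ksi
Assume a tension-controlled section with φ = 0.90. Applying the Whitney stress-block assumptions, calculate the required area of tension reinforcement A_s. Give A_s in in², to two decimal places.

A_s ≈ 2.73 in²

M_n = M_u/φ = 2700/0.90 = 3000 kip·in.
From M_n = 0.85 f'_c a b (d − a/2):
a = d − √(d² − 2M_n/(0.85 f'_c b)) = 19.4 − √(19.4² − 2 × 3000/(0.85 × 6 × 15.1)) = 2.124 in.
A_s = 0.85 f'_c a b / f_y = 0.85 × 6 × 2.124 × 15.1 / 60 = 2.726 in².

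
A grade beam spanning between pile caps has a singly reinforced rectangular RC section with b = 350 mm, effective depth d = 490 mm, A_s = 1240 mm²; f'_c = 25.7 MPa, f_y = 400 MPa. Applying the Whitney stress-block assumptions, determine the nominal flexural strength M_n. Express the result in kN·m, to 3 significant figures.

T = A_s f_y = 1240 × 400 = 496000 N = 496 kN.
From C = T: a = T/(0.85 f'_c b) = 496000/(0.85 × 25.7 × 350) = 64.87 mm.
M_n = T(d − a/2) = 496 kN × (490 − 32.435) mm = 226.95 kN·m.

M_n ≈ 227 kN·m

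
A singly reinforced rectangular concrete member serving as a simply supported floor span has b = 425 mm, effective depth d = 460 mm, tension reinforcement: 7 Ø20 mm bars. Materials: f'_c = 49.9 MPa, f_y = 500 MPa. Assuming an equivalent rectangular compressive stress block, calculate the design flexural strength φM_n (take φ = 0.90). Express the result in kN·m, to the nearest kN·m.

φM_n ≈ 425 kN·m

A_s = 7 × 314 = 2198 mm².
T = A_s f_y = 2198 × 500 = 1099000 N = 1099 kN.
From C = T: a = T/(0.85 f'_c b) = 1099000/(0.85 × 49.9 × 425) = 60.97 mm.
M_n = T(d − a/2) = 1099 kN × (460 − 30.485) mm = 472.04 kN·m.
φM_n = 0.90 × 472.04 = 424.84 kN·m.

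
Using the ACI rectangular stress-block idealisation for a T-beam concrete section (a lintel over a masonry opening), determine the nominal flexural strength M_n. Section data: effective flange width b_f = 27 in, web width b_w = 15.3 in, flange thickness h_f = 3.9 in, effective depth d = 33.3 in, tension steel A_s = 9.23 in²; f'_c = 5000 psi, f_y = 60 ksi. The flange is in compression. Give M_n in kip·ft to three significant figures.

Tension: T = A_s f_y = 9.23 × 60 = 553.8 kips.
Try a within the flange: a = T/(0.85 f'_c b_f) = 553.8/(0.85 × 5 × 27) = 4.826 in.
a = 4.826 > h_f = 3.9 in: the block extends into the web. Split into flange-overhang and web parts.
C_f = 0.85 f'_c (b_f − b_w) h_f = 0.85 × 5 × (27 − 15.3) × 3.9 = 193.9 kips.
Remaining web compression depth: a_w = (T − C_f)/(0.85 f'_c b_w) = (553.8 − 193.9)/(0.85 × 5 × 15.3) = 5.535 in.
M_n = C_f(d − h_f/2) + (T − C_f)(d − a_w/2) = 193.9 × (33.3 − 1.95) + 359.9 × (33.3 − 2.7675) = 6078.8 + 10988.6 = 17067.4 kip·in.
M_n = 17067.4/12 = 1422.28 kip·ft.

M_n ≈ 1420 kip·ft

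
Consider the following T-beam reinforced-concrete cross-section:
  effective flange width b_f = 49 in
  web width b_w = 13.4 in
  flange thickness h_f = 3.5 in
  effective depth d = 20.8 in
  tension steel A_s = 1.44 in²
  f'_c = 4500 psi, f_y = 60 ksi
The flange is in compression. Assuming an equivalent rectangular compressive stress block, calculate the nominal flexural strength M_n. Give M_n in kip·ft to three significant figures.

Tension: T = A_s f_y = 1.44 × 60 = 86.4 kips.
Try a within the flange: a = T/(0.85 f'_c b_f) = 86.4/(0.85 × 4.5 × 49) = 0.461 in.
Since a = 0.461 ≤ h_f = 3.5 in, the stress block lies entirely in the flange; analyse as a rectangular beam of width b_f.
M_n = T(d − a/2) = 86.4 × (20.8 − 0.2305) = 1777.2 kip·in.
M_n = 1777.2/12 = 148.10 kip·ft.

M_n ≈ 148 kip·ft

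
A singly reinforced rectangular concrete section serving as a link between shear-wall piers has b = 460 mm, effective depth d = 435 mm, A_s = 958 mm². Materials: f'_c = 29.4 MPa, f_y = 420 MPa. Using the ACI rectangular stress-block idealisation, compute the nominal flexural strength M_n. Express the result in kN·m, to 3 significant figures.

T = A_s f_y = 958 × 420 = 402360 N = 402.36 kN.
From C = T: a = T/(0.85 f'_c b) = 402360/(0.85 × 29.4 × 460) = 35.00 mm.
M_n = T(d − a/2) = 402.36 kN × (435 − 17.5) mm = 167.99 kN·m.

M_n ≈ 168 kN·m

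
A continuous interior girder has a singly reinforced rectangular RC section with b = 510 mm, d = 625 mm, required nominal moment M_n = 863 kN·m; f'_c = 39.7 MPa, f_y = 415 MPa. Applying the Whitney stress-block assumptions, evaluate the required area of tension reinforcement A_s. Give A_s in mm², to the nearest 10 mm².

A_s ≈ 3570 mm²

With M_n = 0.85 f'_c a b (d − a/2), solve the quadratic for a:
a = d − √(d² − 2M_n/(0.85 f'_c b)) = 625 − √(625² − 2 × 863×10⁶/(0.85 × 39.7 × 510)) = 86.17 mm.
A_s = 0.85 f'_c a b / f_y = 0.85 × 39.7 × 86.17 × 510 / 415 = 3573.4 mm².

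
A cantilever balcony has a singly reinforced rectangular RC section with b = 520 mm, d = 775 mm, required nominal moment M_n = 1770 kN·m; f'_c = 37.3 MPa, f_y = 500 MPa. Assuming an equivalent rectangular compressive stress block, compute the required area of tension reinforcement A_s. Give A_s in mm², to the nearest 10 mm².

A_s ≈ 5070 mm²

With M_n = 0.85 f'_c a b (d − a/2), solve the quadratic for a:
a = d − √(d² − 2M_n/(0.85 f'_c b)) = 775 − √(775² − 2 × 1770×10⁶/(0.85 × 37.3 × 520)) = 153.79 mm.
A_s = 0.85 f'_c a b / f_y = 0.85 × 37.3 × 153.79 × 520 / 500 = 5070.9 mm².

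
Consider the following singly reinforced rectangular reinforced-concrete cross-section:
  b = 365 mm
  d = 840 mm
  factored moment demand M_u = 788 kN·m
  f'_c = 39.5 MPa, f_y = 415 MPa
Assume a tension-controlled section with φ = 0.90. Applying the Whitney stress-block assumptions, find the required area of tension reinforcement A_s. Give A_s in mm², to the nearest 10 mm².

A_s ≈ 2650 mm²

M_n = M_u/φ = 788/0.90 = 875.556 kN·m.
With M_n = 0.85 f'_c a b (d − a/2), solve the quadratic for a:
a = d − √(d² − 2M_n/(0.85 f'_c b)) = 840 − √(840² − 2 × 875.556×10⁶/(0.85 × 39.5 × 365)) = 89.86 mm.
A_s = 0.85 f'_c a b / f_y = 0.85 × 39.5 × 89.86 × 365 / 415 = 2653.5 mm².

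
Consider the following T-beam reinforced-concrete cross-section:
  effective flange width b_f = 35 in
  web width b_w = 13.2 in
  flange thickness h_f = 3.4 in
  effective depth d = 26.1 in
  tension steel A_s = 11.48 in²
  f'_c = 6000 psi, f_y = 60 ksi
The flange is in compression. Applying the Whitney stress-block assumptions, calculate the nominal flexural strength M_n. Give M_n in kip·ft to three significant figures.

M_n ≈ 1380 kip·ft

Tension: T = A_s f_y = 11.48 × 60 = 688.8 kips.
Try a within the flange: a = T/(0.85 f'_c b_f) = 688.8/(0.85 × 6 × 35) = 3.859 in.
a = 3.859 > h_f = 3.4 in: the block extends into the web. Split into flange-overhang and web parts.
C_f = 0.85 f'_c (b_f − b_w) h_f = 0.85 × 6 × (35 − 13.2) × 3.4 = 378.0 kips.
Remaining web compression depth: a_w = (T − C_f)/(0.85 f'_c b_w) = (688.8 − 378.0)/(0.85 × 6 × 13.2) = 4.617 in.
M_n = C_f(d − h_f/2) + (T − C_f)(d − a_w/2) = 378.0 × (26.1 − 1.7) + 310.8 × (26.1 − 2.3085) = 9223.2 + 7394.4 = 16617.6 kip·in.
M_n = 16617.6/12 = 1384.80 kip·ft.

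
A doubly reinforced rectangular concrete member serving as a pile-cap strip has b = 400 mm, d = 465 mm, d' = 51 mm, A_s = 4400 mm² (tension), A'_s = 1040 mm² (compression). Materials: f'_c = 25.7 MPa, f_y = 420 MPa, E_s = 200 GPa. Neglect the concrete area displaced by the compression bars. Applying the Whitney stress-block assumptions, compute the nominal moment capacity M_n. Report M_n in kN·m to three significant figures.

Assume both tension and compression steel yield.
Net tension couple steel: A_s − A'_s = 3360 mm².
a = (A_s − A'_s) f_y / (0.85 f'_c b) = 1411200/(0.85 × 25.7 × 400) = 161.50 mm.
c = a/β₁ = 161.50/0.85 = 190.00 mm; ε'_s = 0.003(c − d')/c = 0.0022 ≥ f_y/E_s = 0.0021, so compression steel does yield.
M_n = (A_s − A'_s) f_y (d − a/2) + A'_s f_y (d − d') = [1411200 × (465 − 80.75) + 436800 × (465 − 51)] × 10⁻⁶ = 542.25 + 180.84 = 723.09 kN·m.

M_n ≈ 723 kN·m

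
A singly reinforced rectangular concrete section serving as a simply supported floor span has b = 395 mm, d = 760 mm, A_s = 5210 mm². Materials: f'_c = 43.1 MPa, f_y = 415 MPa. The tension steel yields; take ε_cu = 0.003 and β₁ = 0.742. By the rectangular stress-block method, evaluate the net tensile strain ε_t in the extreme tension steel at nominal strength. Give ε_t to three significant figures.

a = A_s f_y/(0.85 f'_c b) = 149.41 mm.
β₁ = 0.742, so c = a/β₁ = 149.41/0.742 = 201.36 mm.
From the linear strain diagram with ε_cu = 0.003: ε_t = 0.003 (d − c)/c = 0.003 × (760 − 201.36)/201.36 = 0.00832.
Since ε_t ≥ 0.005, the section is tension-controlled.

ε_t ≈ 0.00832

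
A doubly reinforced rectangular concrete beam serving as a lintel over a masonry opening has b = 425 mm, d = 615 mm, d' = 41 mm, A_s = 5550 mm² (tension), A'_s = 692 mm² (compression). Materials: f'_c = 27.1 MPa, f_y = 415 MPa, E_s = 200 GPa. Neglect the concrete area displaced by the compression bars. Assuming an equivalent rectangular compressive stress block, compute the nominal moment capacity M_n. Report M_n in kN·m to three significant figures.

M_n ≈ 1200 kN·m

Assume both tension and compression steel yield.
Net tension couple steel: A_s − A'_s = 4858 mm².
a = (A_s − A'_s) f_y / (0.85 f'_c b) = 2016070/(0.85 × 27.1 × 425) = 205.93 mm.
c = a/β₁ = 205.93/0.85 = 242.27 mm; ε'_s = 0.003(c − d')/c = 0.0025 ≥ f_y/E_s = 0.0021, so compression steel does yield.
M_n = (A_s − A'_s) f_y (d − a/2) + A'_s f_y (d − d') = [2016070 × (615 − 102.965) + 287180 × (615 − 41)] × 10⁻⁶ = 1032.30 + 164.84 = 1197.14 kN·m.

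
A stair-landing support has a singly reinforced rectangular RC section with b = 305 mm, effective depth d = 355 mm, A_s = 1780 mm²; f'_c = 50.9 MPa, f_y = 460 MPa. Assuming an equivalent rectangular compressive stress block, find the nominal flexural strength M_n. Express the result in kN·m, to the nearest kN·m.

T = A_s f_y = 1780 × 460 = 818800 N = 818.8 kN.
From C = T: a = T/(0.85 f'_c b) = 818800/(0.85 × 50.9 × 305) = 62.05 mm.
M_n = T(d − a/2) = 818.8 kN × (355 − 31.025) mm = 265.27 kN·m.

M_n ≈ 265 kN·m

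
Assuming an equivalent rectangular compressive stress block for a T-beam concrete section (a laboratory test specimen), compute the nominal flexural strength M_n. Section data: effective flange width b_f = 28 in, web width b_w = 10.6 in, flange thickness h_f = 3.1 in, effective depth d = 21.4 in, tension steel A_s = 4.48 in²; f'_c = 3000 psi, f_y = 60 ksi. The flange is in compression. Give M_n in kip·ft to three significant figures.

M_n ≈ 435 kip·ft

Tension: T = A_s f_y = 4.48 × 60 = 268.8 kips.
Try a within the flange: a = T/(0.85 f'_c b_f) = 268.8/(0.85 × 3 × 28) = 3.765 in.
a = 3.765 > h_f = 3.1 in: the block extends into the web. Split into flange-overhang and web parts.
C_f = 0.85 f'_c (b_f − b_w) h_f = 0.85 × 3 × (28 − 10.6) × 3.1 = 137.5 kips.
Remaining web compression depth: a_w = (T − C_f)/(0.85 f'_c b_w) = (268.8 − 137.5)/(0.85 × 3 × 10.6) = 4.858 in.
M_n = C_f(d − h_f/2) + (T − C_f)(d − a_w/2) = 137.5 × (21.4 − 1.55) + 131.3 × (21.4 − 2.429) = 2729.4 + 2490.9 = 5220.3 kip·in.
M_n = 5220.3/12 = 435.03 kip·ft.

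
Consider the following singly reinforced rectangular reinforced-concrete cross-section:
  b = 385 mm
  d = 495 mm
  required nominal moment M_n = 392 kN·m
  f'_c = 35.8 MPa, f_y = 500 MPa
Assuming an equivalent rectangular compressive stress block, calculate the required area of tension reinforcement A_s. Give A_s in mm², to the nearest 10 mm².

A_s ≈ 1710 mm²

With M_n = 0.85 f'_c a b (d − a/2), solve the quadratic for a:
a = d − √(d² − 2M_n/(0.85 f'_c b)) = 495 − √(495² − 2 × 392×10⁶/(0.85 × 35.8 × 385)) = 72.97 mm.
A_s = 0.85 f'_c a b / f_y = 0.85 × 35.8 × 72.97 × 385 / 500 = 1709.8 mm².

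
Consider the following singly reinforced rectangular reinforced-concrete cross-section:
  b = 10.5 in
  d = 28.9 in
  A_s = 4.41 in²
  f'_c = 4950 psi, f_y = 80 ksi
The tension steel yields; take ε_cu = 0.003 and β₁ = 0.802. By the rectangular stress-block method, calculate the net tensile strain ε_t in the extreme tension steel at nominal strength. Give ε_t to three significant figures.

ε_t ≈ 0.00571

a = A_s f_y/(0.85 f'_c b) = 7.986 in.
β₁ = 0.802, so c = a/β₁ = 7.986/0.802 = 9.958 in.
From the linear strain diagram with ε_cu = 0.003: ε_t = 0.003 (d − c)/c = 0.003 × (28.9 − 9.958)/9.958 = 0.00571.
Since ε_t ≥ 0.005, the section is tension-controlled.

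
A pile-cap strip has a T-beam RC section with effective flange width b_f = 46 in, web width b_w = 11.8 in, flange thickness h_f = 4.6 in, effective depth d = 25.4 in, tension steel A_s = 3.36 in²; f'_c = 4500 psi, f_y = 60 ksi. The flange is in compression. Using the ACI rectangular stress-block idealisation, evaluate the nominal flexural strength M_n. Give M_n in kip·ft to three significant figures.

Tension: T = A_s f_y = 3.36 × 60 = 201.6 kips.
Try a within the flange: a = T/(0.85 f'_c b_f) = 201.6/(0.85 × 4.5 × 46) = 1.146 in.
Since a = 1.146 ≤ h_f = 4.6 in, the stress block lies entirely in the flange; analyse as a rectangular beam of width b_f.
M_n = T(d − a/2) = 201.6 × (25.4 − 0.573) = 5005.1 kip·in.
M_n = 5005.1/12 = 417.09 kip·ft.

M_n ≈ 417 kip·ft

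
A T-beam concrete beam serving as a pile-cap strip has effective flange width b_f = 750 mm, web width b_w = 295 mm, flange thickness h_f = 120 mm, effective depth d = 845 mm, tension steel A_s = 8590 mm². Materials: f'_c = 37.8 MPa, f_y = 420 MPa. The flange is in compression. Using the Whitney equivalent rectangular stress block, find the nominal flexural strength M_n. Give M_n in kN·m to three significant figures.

M_n ≈ 2760 kN·m

Tension: T = A_s f_y = 8590 × 420 = 3607800 N.
Try a within the flange: a = T/(0.85 f'_c b_f) = 3607800/(0.85 × 37.8 × 750) = 149.72 mm.
a = 149.72 > h_f = 120 mm: the block extends into the web. Split into flange-overhang and web parts.
C_f = 0.85 f'_c (b_f − b_w) h_f = 0.85 × 37.8 × (750 − 295) × 120 = 1754298 N.
Remaining web compression depth: a_w = (T − C_f)/(0.85 f'_c b_w) = (3607800 − 1754298)/(0.85 × 37.8 × 295) = 195.55 mm.
M_n = C_f(d − h_f/2) + (T − C_f)(d − a_w/2) = 1754298 × (845 − 60) + 1853502 × (845 − 97.775) = 1377.12 + 1384.98 = 2762.10 × 10⁶ N·mm.
M_n = 2762.10 kN·m.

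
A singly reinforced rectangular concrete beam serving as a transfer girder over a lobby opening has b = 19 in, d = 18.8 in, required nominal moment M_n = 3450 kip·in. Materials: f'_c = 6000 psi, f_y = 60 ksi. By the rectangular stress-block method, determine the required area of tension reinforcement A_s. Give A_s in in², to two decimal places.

A_s ≈ 3.23 in²

From M_n = 0.85 f'_c a b (d − a/2):
a = d − √(d² − 2M_n/(0.85 f'_c b)) = 18.8 − √(18.8² − 2 × 3450/(0.85 × 6 × 19)) = 2.000 in.
A_s = 0.85 f'_c a b / f_y = 0.85 × 6 × 2.000 × 19 / 60 = 3.230 in².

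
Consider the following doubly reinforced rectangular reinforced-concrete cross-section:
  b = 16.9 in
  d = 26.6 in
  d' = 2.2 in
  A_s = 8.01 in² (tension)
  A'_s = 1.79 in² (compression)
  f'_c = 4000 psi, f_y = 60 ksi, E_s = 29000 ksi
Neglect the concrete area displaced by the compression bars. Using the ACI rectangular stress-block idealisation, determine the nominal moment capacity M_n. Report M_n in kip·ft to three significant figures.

Assume both steels yield.
a = (A_s − A'_s) f_y/(0.85 f'_c b) = (8.01 − 1.79) × 60/(0.85 × 4 × 16.9) = 6.495 in.
c = a/β₁ = 6.495/0.85 = 7.641 in; ε'_s = 0.003(c − d')/c = 0.0021 ≥ ε_y = 0.0021, so the compression steel yields.
M_n = (A_s − A'_s) f_y (d − a/2) + A'_s f_y (d − d') = 373.2 × (26.6 − 3.2475) + 107.4 × (26.6 − 2.2) = 8715.2 + 2620.6 = 11335.8 kip·in = 11335.8/12 = 944.65 kip·ft.

M_n ≈ 945 kip·ft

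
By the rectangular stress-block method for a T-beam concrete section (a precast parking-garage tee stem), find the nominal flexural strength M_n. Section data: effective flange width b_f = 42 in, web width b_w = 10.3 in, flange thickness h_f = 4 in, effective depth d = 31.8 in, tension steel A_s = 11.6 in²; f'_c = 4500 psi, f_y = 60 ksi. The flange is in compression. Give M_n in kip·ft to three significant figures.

Tension: T = A_s f_y = 11.6 × 60 = 696 kips.
Try a within the flange: a = T/(0.85 f'_c b_f) = 696/(0.85 × 4.5 × 42) = 4.332 in.
a = 4.332 > h_f = 4 in: the block extends into the web. Split into flange-overhang and web parts.
C_f = 0.85 f'_c (b_f − b_w) h_f = 0.85 × 4.5 × (42 − 10.3) × 4 = 485.0 kips.
Remaining web compression depth: a_w = (T − C_f)/(0.85 f'_c b_w) = (696 − 485.0)/(0.85 × 4.5 × 10.3) = 5.356 in.
M_n = C_f(d − h_f/2) + (T − C_f)(d − a_w/2) = 485.0 × (31.8 − 2) + 211 × (31.8 − 2.678) = 14453.0 + 6144.7 = 20597.7 kip·in.
M_n = 20597.7/12 = 1716.48 kip·ft.

M_n ≈ 1720 kip·ft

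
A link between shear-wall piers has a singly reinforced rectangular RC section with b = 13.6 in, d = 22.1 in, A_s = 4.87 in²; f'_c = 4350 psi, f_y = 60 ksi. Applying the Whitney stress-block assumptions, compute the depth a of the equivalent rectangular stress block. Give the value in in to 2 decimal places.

T = A_s f_y = 4.87 × 60 = 292.2 kips.
a = T/(0.85 f'_c b) = 292.2/(0.85 × 4.35 × 13.6) = 5.81 in.

a ≈ 5.81 in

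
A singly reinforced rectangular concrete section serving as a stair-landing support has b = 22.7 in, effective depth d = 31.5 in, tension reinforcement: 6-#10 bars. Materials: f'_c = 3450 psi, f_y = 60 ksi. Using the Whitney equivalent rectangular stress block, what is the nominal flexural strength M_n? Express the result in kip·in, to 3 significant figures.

M_n ≈ 12800 kip·in

A_s = 6 × 1.27 = 7.62 in².
T = A_s f_y = 7.62 × 60 = 457.2 kips.
a = T/(0.85 f'_c b) = 457.2/(0.85 × 3.45 × 22.7) = 6.868 in.
M_n = T(d − a/2) = 457.2 × (31.5 − 3.434) = 12831.8 kip·in.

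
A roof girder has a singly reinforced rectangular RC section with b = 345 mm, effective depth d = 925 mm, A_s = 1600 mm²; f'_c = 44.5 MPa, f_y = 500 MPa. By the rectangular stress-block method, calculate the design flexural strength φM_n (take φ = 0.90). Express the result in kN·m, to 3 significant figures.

T = A_s f_y = 1600 × 500 = 800000 N = 800 kN.
From C = T: a = T/(0.85 f'_c b) = 800000/(0.85 × 44.5 × 345) = 61.30 mm.
M_n = T(d − a/2) = 800 kN × (925 − 30.65) mm = 715.48 kN·m.
φM_n = 0.90 × 715.48 = 643.93 kN·m.

φM_n ≈ 644 kN·m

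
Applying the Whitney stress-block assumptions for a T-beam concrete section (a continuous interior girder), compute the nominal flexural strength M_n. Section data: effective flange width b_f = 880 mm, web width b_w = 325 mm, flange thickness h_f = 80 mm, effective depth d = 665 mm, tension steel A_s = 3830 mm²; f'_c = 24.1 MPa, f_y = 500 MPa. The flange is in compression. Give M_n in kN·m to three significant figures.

M_n ≈ 1160 kN·m

Tension: T = A_s f_y = 3830 × 500 = 1915000 N.
Try a within the flange: a = T/(0.85 f'_c b_f) = 1915000/(0.85 × 24.1 × 880) = 106.23 mm.
a = 106.23 > h_f = 80 mm: the block extends into the web. Split into flange-overhang and web parts.
C_f = 0.85 f'_c (b_f − b_w) h_f = 0.85 × 24.1 × (880 − 325) × 80 = 909534 N.
Remaining web compression depth: a_w = (T − C_f)/(0.85 f'_c b_w) = (1915000 − 909534)/(0.85 × 24.1 × 325) = 151.02 mm.
M_n = C_f(d − h_f/2) + (T − C_f)(d − a_w/2) = 909534 × (665 − 40) + 1005466 × (665 − 75.51) = 568.46 + 592.71 = 1161.17 × 10⁶ N·mm.
M_n = 1161.17 kN·m.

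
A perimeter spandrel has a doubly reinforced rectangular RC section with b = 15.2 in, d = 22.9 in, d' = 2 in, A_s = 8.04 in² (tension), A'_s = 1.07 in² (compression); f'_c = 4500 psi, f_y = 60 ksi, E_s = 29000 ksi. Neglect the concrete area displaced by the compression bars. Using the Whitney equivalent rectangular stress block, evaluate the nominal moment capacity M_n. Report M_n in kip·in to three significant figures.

M_n ≈ 9410 kip·in

Assume both steels yield.
a = (A_s − A'_s) f_y/(0.85 f'_c b) = (8.04 − 1.07) × 60/(0.85 × 4.5 × 15.2) = 7.193 in.
c = a/β₁ = 7.193/0.825 = 8.719 in; ε'_s = 0.003(c − d')/c = 0.0023 ≥ ε_y = 0.0021, so the compression steel yields.
M_n = (A_s − A'_s) f_y (d − a/2) + A'_s f_y (d − d') = 418.2 × (22.9 − 3.5965) + 64.2 × (22.9 − 2) = 8072.7 + 1341.8 = 9414.5 kip·in.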